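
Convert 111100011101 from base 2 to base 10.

Sum of powers of 2 for each 1-bit:
2^0 + 2^2 + 2^3 + 2^4 + 2^8 + 2^9 + 2^10 + 2^11
= 1 + 4 + 8 + 16 + 256 + 512 + 1024 + 2048
= 3869



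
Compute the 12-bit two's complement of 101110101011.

Original (sign bit 1, negative): 101110101011
Step 1 - Invert all bits: 010001010100
Step 2 - Add 1: 010001010101
Verification: 101110101011 + 010001010101 = 1000000000000; discarding the end carry (carry out of the top bit) leaves the 12-bit value 000000000000, as required for x + (-x)



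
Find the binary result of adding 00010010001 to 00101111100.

Add column by column from the right: bit + bit + carry-in; write the sum mod 2, carry 1 when the sum is 2 or 3.
carry:  01111100000
        00010010001
+       00101111100
-------------------
       001000001101
(the carry out of the leftmost column, 0, becomes the leading bit)
Decimal check:
  00010010001 = 128 + 16 + 1 = 145
  00101111100 = 256 + 64 + 32 + 16 + 8 + 4 = 380
  145 + 380 = 525, and 001000001101 = 512 + 8 + 4 + 1 = 525 ✓



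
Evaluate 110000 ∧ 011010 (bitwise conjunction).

AND: 1 only when both bits are 1
  110000
& 011010
--------
  010000
Decimal: 48 & 26 = 16



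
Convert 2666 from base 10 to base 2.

Using repeated division by 2:
2666 ÷ 2 = 1333 remainder 0
1333 ÷ 2 = 666 remainder 1
666 ÷ 2 = 333 remainder 0
333 ÷ 2 = 166 remainder 1
166 ÷ 2 = 83 remainder 0
83 ÷ 2 = 41 remainder 1
41 ÷ 2 = 20 remainder 1
20 ÷ 2 = 10 remainder 0
10 ÷ 2 = 5 remainder 0
5 ÷ 2 = 2 remainder 1
2 ÷ 2 = 1 remainder 0
1 ÷ 2 = 0 remainder 1
Reading remainders bottom to top: 101001101010



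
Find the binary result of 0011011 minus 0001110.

Method 1 - Direct subtraction (column by column from the right: bit − bit − borrow-in; if negative, add 2 and borrow 1 from the next column):
borrow: 0011000
        0011011
-       0001110
---------------
        0001101

Method 2 - Add two's complement:
Two's complement of 0001110: invert → 1110001, add 1 → 1110010
  0011011
+ 1110010
---------
 10001101  (end carry out of the top bit = 1)
Discarding the end carry: 0001101
Decimal check:
  0011011 = 16 + 8 + 2 + 1 = 27
  0001110 = 8 + 4 + 2 = 14
  27 - 14 = 13, and 0001101 = 8 + 4 + 1 = 13 ✓



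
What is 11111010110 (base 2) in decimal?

Sum of powers of 2 for each 1-bit:
2^1 + 2^2 + 2^4 + 2^6 + 2^7 + 2^8 + 2^9 + 2^10
= 2 + 4 + 16 + 64 + 128 + 256 + 512 + 1024
= 2006



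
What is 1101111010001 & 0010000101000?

AND: 1 only when both bits are 1
  1101111010001
& 0010000101000
---------------
  0000000000000
Decimal: 7121 & 1064 = 0



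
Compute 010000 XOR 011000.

XOR: 1 when bits differ
  010000
^ 011000
--------
  001000
Decimal: 16 ^ 24 = 8



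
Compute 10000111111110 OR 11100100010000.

OR: 1 when either bit is 1
  10000111111110
| 11100100010000
----------------
  11100111111110
Decimal: 8702 | 14608 = 14846



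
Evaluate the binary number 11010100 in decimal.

Sum of powers of 2 for each 1-bit:
2^2 + 2^4 + 2^6 + 2^7
= 4 + 16 + 64 + 128
= 212



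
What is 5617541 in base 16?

Using repeated division by 16 (digits 10–15 are A–F):
5617541 ÷ 16 = 351096 remainder 5
351096 ÷ 16 = 21943 remainder 8
21943 ÷ 16 = 1371 remainder 7
1371 ÷ 16 = 85 remainder 11 (B)
85 ÷ 16 = 5 remainder 5
5 ÷ 16 = 0 remainder 5
Reading remainders bottom to top: 55B785



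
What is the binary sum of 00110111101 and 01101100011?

Add column by column from the right: bit + bit + carry-in; write the sum mod 2, carry 1 when the sum is 2 or 3.
carry:  11111111110
        00110111101
+       01101100011
-------------------
       010100100000
(the carry out of the leftmost column, 0, becomes the leading bit)
Decimal check:
  00110111101 = 256 + 128 + 32 + 16 + 8 + 4 + 1 = 445
  01101100011 = 512 + 256 + 64 + 32 + 2 + 1 = 867
  445 + 867 = 1312, and 010100100000 = 1024 + 256 + 32 = 1312 ✓



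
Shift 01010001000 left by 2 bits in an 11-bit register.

Original: 01010001000 (decimal 648)
Shift left by 2 positions
Append 2 zeros on the right and drop the 2 high bits that overflow the 11-bit width
Result: 01000100000 (decimal 544)
Equivalent: 648 << 2 = 648 × 2^2 = 2592, truncated to 11 bits = 544



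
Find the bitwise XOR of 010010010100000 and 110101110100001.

XOR: 1 when bits differ
  010010010100000
^ 110101110100001
-----------------
  100111100000001
Decimal: 9376 ^ 27553 = 20225



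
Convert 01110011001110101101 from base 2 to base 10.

Sum of powers of 2 for each 1-bit:
2^0 + 2^2 + 2^3 + 2^5 + 2^7 + 2^8 + 2^9 + 2^12 + 2^13 + 2^16 + 2^17 + 2^18
= 1 + 4 + 8 + 32 + 128 + 256 + 512 + 4096 + 8192 + 65536 + 131072 + 262144
= 471981



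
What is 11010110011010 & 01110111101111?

AND: 1 only when both bits are 1
  11010110011010
& 01110111101111
----------------
  01010110001010
Decimal: 13722 & 7663 = 5514



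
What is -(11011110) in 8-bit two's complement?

Original (sign bit 1, negative): 11011110
Step 1 - Invert all bits: 00100001
Step 2 - Add 1: 00100010
Verification: 11011110 + 00100010 = 100000000; discarding the end carry (carry out of the top bit) leaves the 8-bit value 00000000, as required for x + (-x)



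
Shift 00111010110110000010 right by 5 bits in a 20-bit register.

Original: 00111010110110000010 (decimal 241026)
Shift right by 5 positions
Drop the 5 low bits; fill with zeros on the left
Result: 00000001110101101100 (decimal 7532)
Equivalent: 241026 >> 5 = 241026 ÷ 2^5 = 7532



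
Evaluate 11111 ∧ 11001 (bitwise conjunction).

AND: 1 only when both bits are 1
  11111
& 11001
-------
  11001
Decimal: 31 & 25 = 25



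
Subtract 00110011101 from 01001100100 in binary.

Method 1 - Direct subtraction (column by column from the right: bit − bit − borrow-in; if negative, add 2 and borrow 1 from the next column):
borrow: 01100111110
        01001100100
-       00110011101
-------------------
        00011000111

Method 2 - Add two's complement:
Two's complement of 00110011101: invert → 11001100010, add 1 → 11001100011
  01001100100
+ 11001100011
-------------
 100011000111  (end carry out of the top bit = 1)
Discarding the end carry: 00011000111
Decimal check:
  01001100100 = 512 + 64 + 32 + 4 = 612
  00110011101 = 256 + 128 + 16 + 8 + 4 + 1 = 413
  612 - 413 = 199, and 00011000111 = 128 + 64 + 4 + 2 + 1 = 199 ✓



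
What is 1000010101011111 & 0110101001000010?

AND: 1 only when both bits are 1
  1000010101011111
& 0110101001000010
------------------
  0000000001000010
Decimal: 34143 & 27202 = 66



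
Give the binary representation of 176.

Using repeated division by 2:
176 ÷ 2 = 88 remainder 0
88 ÷ 2 = 44 remainder 0
44 ÷ 2 = 22 remainder 0
22 ÷ 2 = 11 remainder 0
11 ÷ 2 = 5 remainder 1
5 ÷ 2 = 2 remainder 1
2 ÷ 2 = 1 remainder 0
1 ÷ 2 = 0 remainder 1
Reading remainders bottom to top: 10110000



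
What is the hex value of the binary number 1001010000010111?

Group into 4-bit nibbles from right:
  1001 = 9
  0100 = 4
  0001 = 1
  0111 = 7
Result: 9417



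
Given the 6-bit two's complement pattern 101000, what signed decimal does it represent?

Binary: 101000
Sign bit: 1 (negative)
Invert: 010111
Add 1:  011000
Magnitude: 011000 = 16 + 8 = 24
Value: -24



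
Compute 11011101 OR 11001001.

OR: 1 when either bit is 1
  11011101
| 11001001
----------
  11011101
Decimal: 221 | 201 = 221



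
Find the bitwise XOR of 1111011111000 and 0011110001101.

XOR: 1 when bits differ
  1111011111000
^ 0011110001101
---------------
  1100101110101
Decimal: 7928 ^ 1933 = 6517



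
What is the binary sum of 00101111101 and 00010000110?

Add column by column from the right: bit + bit + carry-in; write the sum mod 2, carry 1 when the sum is 2 or 3.
carry:  01111111000
        00101111101
+       00010000110
-------------------
       001000000011
(the carry out of the leftmost column, 0, becomes the leading bit)
Decimal check:
  00101111101 = 256 + 64 + 32 + 16 + 8 + 4 + 1 = 381
  00010000110 = 128 + 4 + 2 = 134
  381 + 134 = 515, and 001000000011 = 512 + 2 + 1 = 515 ✓



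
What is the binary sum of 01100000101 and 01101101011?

Add column by column from the right: bit + bit + carry-in; write the sum mod 2, carry 1 when the sum is 2 or 3.
carry:  11000011110
        01100000101
+       01101101011
-------------------
       011001110000
(the carry out of the leftmost column, 0, becomes the leading bit)
Decimal check:
  01100000101 = 512 + 256 + 4 + 1 = 773
  01101101011 = 512 + 256 + 64 + 32 + 8 + 2 + 1 = 875
  773 + 875 = 1648, and 011001110000 = 1024 + 512 + 64 + 32 + 16 = 1648 ✓



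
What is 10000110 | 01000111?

OR: 1 when either bit is 1
  10000110
| 01000111
----------
  11000111
Decimal: 134 | 71 = 199



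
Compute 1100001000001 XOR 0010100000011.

XOR: 1 when bits differ
  1100001000001
^ 0010100000011
---------------
  1110101000010
Decimal: 6209 ^ 1283 = 7490



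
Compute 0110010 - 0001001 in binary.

Method 1 - Direct subtraction (column by column from the right: bit − bit − borrow-in; if negative, add 2 and borrow 1 from the next column):
borrow: 0010010
        0110010
-       0001001
---------------
        0101001

Method 2 - Add two's complement:
Two's complement of 0001001: invert → 1110110, add 1 → 1110111
  0110010
+ 1110111
---------
 10101001  (end carry out of the top bit = 1)
Discarding the end carry: 0101001
Decimal check:
  0110010 = 32 + 16 + 2 = 50
  0001001 = 8 + 1 = 9
  50 - 9 = 41, and 0101001 = 32 + 8 + 1 = 41 ✓



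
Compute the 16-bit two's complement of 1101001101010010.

Original (sign bit 1, negative): 1101001101010010
Step 1 - Invert all bits: 0010110010101101
Step 2 - Add 1: 0010110010101110
Verification: 1101001101010010 + 0010110010101110 = 10000000000000000; discarding the end carry (carry out of the top bit) leaves the 16-bit value 0000000000000000, as required for x + (-x)



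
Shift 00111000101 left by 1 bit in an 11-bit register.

Original: 00111000101 (decimal 453)
Shift left by 1 position
Append 1 zero on the right
Result: 01110001010 (decimal 906)
Equivalent: 453 << 1 = 453 × 2^1 = 906



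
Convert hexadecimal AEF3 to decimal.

Expand by place value (powers of 16):
Digit values: A = 10, E = 14, F = 15
AEF3 = 10 × 16^3 + 14 × 16^2 + 15 × 16^1 + 3 × 16^0
= 10 × 4096 + 14 × 256 + 15 × 16 + 3 × 1
= 40960 + 3584 + 240 + 3
= 44787



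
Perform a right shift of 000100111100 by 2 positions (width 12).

Original: 000100111100 (decimal 316)
Shift right by 2 positions
Drop the 2 low bits; fill with zeros on the left
Result: 000001001111 (decimal 79)
Equivalent: 316 >> 2 = 316 ÷ 2^2 = 79



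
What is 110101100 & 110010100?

AND: 1 only when both bits are 1
  110101100
& 110010100
-----------
  110000100
Decimal: 428 & 404 = 388



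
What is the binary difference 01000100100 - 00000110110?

Method 1 - Direct subtraction (column by column from the right: bit − bit − borrow-in; if negative, add 2 and borrow 1 from the next column):
borrow: 01111111100
        01000100100
-       00000110110
-------------------
        00111101110

Method 2 - Add two's complement:
Two's complement of 00000110110: invert → 11111001001, add 1 → 11111001010
  01000100100
+ 11111001010
-------------
 100111101110  (end carry out of the top bit = 1)
Discarding the end carry: 00111101110
Decimal check:
  01000100100 = 512 + 32 + 4 = 548
  00000110110 = 32 + 16 + 4 + 2 = 54
  548 - 54 = 494, and 00111101110 = 256 + 128 + 64 + 32 + 8 + 4 + 2 = 494 ✓



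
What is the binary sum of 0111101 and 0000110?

Add column by column from the right: bit + bit + carry-in; write the sum mod 2, carry 1 when the sum is 2 or 3.
carry:  1111000
        0111101
+       0000110
---------------
       01000011
(the carry out of the leftmost column, 0, becomes the leading bit)
Decimal check:
  0111101 = 32 + 16 + 8 + 4 + 1 = 61
  0000110 = 4 + 2 = 6
  61 + 6 = 67, and 01000011 = 64 + 2 + 1 = 67 ✓



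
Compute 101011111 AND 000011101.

AND: 1 only when both bits are 1
  101011111
& 000011101
-----------
  000011101
Decimal: 351 & 29 = 29



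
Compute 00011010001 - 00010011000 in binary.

Method 1 - Direct subtraction (column by column from the right: bit − bit − borrow-in; if negative, add 2 and borrow 1 from the next column):
borrow: 00001110000
        00011010001
-       00010011000
-------------------
        00000111001

Method 2 - Add two's complement:
Two's complement of 00010011000: invert → 11101100111, add 1 → 11101101000
  00011010001
+ 11101101000
-------------
 100000111001  (end carry out of the top bit = 1)
Discarding the end carry: 00000111001
Decimal check:
  00011010001 = 128 + 64 + 16 + 1 = 209
  00010011000 = 128 + 16 + 8 = 152
  209 - 152 = 57, and 00000111001 = 32 + 16 + 8 + 1 = 57 ✓



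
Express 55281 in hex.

Using repeated division by 16 (digits 10–15 are A–F):
55281 ÷ 16 = 3455 remainder 1
3455 ÷ 16 = 215 remainder 15 (F)
215 ÷ 16 = 13 remainder 7
13 ÷ 16 = 0 remainder 13 (D)
Reading remainders bottom to top: D7F1



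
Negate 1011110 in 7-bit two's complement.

Original (sign bit 1, negative): 1011110
Step 1 - Invert all bits: 0100001
Step 2 - Add 1: 0100010
Verification: 1011110 + 0100010 = 10000000; discarding the end carry (carry out of the top bit) leaves the 7-bit value 0000000, as required for x + (-x)



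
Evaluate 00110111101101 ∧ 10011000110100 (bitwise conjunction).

AND: 1 only when both bits are 1
  00110111101101
& 10011000110100
----------------
  00010000100100
Decimal: 3565 & 9780 = 1060



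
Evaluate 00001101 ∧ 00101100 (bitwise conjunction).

AND: 1 only when both bits are 1
  00001101
& 00101100
----------
  00001100
Decimal: 13 & 44 = 12



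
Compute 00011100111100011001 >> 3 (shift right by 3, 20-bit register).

Original: 00011100111100011001 (decimal 118553)
Shift right by 3 positions
Drop the 3 low bits; fill with zeros on the left
Result: 00000011100111100011 (decimal 14819)
Equivalent: 118553 >> 3 = 118553 ÷ 2^3 = 14819



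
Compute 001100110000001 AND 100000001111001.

AND: 1 only when both bits are 1
  001100110000001
& 100000001111001
-----------------
  000000000000001
Decimal: 6529 & 16505 = 1



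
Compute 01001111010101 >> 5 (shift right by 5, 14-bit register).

Original: 01001111010101 (decimal 5077)
Shift right by 5 positions
Drop the 5 low bits; fill with zeros on the left
Result: 00000010011110 (decimal 158)
Equivalent: 5077 >> 5 = 5077 ÷ 2^5 = 158



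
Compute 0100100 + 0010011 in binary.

Add column by column from the right: bit + bit + carry-in; write the sum mod 2, carry 1 when the sum is 2 or 3.
carry:  0000000
        0100100
+       0010011
---------------
       00110111
(the carry out of the leftmost column, 0, becomes the leading bit)
Decimal check:
  0100100 = 32 + 4 = 36
  0010011 = 16 + 2 + 1 = 19
  36 + 19 = 55, and 00110111 = 32 + 16 + 4 + 2 + 1 = 55 ✓



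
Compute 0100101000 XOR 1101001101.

XOR: 1 when bits differ
  0100101000
^ 1101001101
------------
  1001100101
Decimal: 296 ^ 845 = 613



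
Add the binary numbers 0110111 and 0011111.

Add column by column from the right: bit + bit + carry-in; write the sum mod 2, carry 1 when the sum is 2 or 3.
carry:  1111110
        0110111
+       0011111
---------------
       01010110
(the carry out of the leftmost column, 0, becomes the leading bit)
Decimal check:
  0110111 = 32 + 16 + 4 + 2 + 1 = 55
  0011111 = 16 + 8 + 4 + 2 + 1 = 31
  55 + 31 = 86, and 01010110 = 64 + 16 + 4 + 2 = 86 ✓



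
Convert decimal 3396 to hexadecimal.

Using repeated division by 16 (digits 10–15 are A–F):
3396 ÷ 16 = 212 remainder 4
212 ÷ 16 = 13 remainder 4
13 ÷ 16 = 0 remainder 13 (D)
Reading remainders bottom to top: D44



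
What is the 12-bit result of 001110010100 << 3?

Original: 001110010100 (decimal 916)
Shift left by 3 positions
Append 3 zeros on the right and drop the 3 high bits that overflow the 12-bit width
Result: 110010100000 (decimal 3232)
Equivalent: 916 << 3 = 916 × 2^3 = 7328, truncated to 12 bits = 3232



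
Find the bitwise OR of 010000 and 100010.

OR: 1 when either bit is 1
  010000
| 100010
--------
  110010
Decimal: 16 | 34 = 50



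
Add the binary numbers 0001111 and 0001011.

Add column by column from the right: bit + bit + carry-in; write the sum mod 2, carry 1 when the sum is 2 or 3.
carry:  0011110
        0001111
+       0001011
---------------
       00011010
(the carry out of the leftmost column, 0, becomes the leading bit)
Decimal check:
  0001111 = 8 + 4 + 2 + 1 = 15
  0001011 = 8 + 2 + 1 = 11
  15 + 11 = 26, and 00011010 = 16 + 8 + 2 = 26 ✓



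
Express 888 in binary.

Using repeated division by 2:
888 ÷ 2 = 444 remainder 0
444 ÷ 2 = 222 remainder 0
222 ÷ 2 = 111 remainder 0
111 ÷ 2 = 55 remainder 1
55 ÷ 2 = 27 remainder 1
27 ÷ 2 = 13 remainder 1
13 ÷ 2 = 6 remainder 1
6 ÷ 2 = 3 remainder 0
3 ÷ 2 = 1 remainder 1
1 ÷ 2 = 0 remainder 1
Reading remainders bottom to top: 1101111000



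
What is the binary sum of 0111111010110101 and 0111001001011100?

Add column by column from the right: bit + bit + carry-in; write the sum mod 2, carry 1 when the sum is 2 or 3.
carry:  1111110111111000
        0111111010110101
+       0111001001011100
------------------------
       01111000100010001
(the carry out of the leftmost column, 0, becomes the leading bit)
Decimal check:
  0111111010110101 = 16384 + 8192 + 4096 + 2048 + 1024 + 512 + 128 + 32 + 16 + 4 + 1 = 32437
  0111001001011100 = 16384 + 8192 + 4096 + 512 + 64 + 16 + 8 + 4 = 29276
  32437 + 29276 = 61713, and 01111000100010001 = 32768 + 16384 + 8192 + 4096 + 256 + 16 + 1 = 61713 ✓



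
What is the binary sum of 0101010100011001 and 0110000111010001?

Add column by column from the right: bit + bit + carry-in; write the sum mod 2, carry 1 when the sum is 2 or 3.
carry:  1000001000100010
        0101010100011001
+       0110000111010001
------------------------
       01011011011101010
(the carry out of the leftmost column, 0, becomes the leading bit)
Decimal check:
  0101010100011001 = 16384 + 4096 + 1024 + 256 + 16 + 8 + 1 = 21785
  0110000111010001 = 16384 + 8192 + 256 + 128 + 64 + 16 + 1 = 25041
  21785 + 25041 = 46826, and 01011011011101010 = 32768 + 8192 + 4096 + 1024 + 512 + 128 + 64 + 32 + 8 + 2 = 46826 ✓



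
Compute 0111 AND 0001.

AND: 1 only when both bits are 1
  0111
& 0001
------
  0001
Decimal: 7 & 1 = 1



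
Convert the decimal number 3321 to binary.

Using repeated division by 2:
3321 ÷ 2 = 1660 remainder 1
1660 ÷ 2 = 830 remainder 0
830 ÷ 2 = 415 remainder 0
415 ÷ 2 = 207 remainder 1
207 ÷ 2 = 103 remainder 1
103 ÷ 2 = 51 remainder 1
51 ÷ 2 = 25 remainder 1
25 ÷ 2 = 12 remainder 1
12 ÷ 2 = 6 remainder 0
6 ÷ 2 = 3 remainder 0
3 ÷ 2 = 1 remainder 1
1 ÷ 2 = 0 remainder 1
Reading remainders bottom to top: 110011111001



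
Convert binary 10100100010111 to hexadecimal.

Group into 4-bit nibbles from right:
  0010 = 2
  1001 = 9
  0001 = 1
  0111 = 7
Result: 2917



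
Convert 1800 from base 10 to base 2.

Using repeated division by 2:
1800 ÷ 2 = 900 remainder 0
900 ÷ 2 = 450 remainder 0
450 ÷ 2 = 225 remainder 0
225 ÷ 2 = 112 remainder 1
112 ÷ 2 = 56 remainder 0
56 ÷ 2 = 28 remainder 0
28 ÷ 2 = 14 remainder 0
14 ÷ 2 = 7 remainder 0
7 ÷ 2 = 3 remainder 1
3 ÷ 2 = 1 remainder 1
1 ÷ 2 = 0 remainder 1
Reading remainders bottom to top: 11100001000



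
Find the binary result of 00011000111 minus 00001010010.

Method 1 - Direct subtraction (column by column from the right: bit − bit − borrow-in; if negative, add 2 and borrow 1 from the next column):
borrow: 00011100000
        00011000111
-       00001010010
-------------------
        00001110101

Method 2 - Add two's complement:
Two's complement of 00001010010: invert → 11110101101, add 1 → 11110101110
  00011000111
+ 11110101110
-------------
 100001110101  (end carry out of the top bit = 1)
Discarding the end carry: 00001110101
Decimal check:
  00011000111 = 128 + 64 + 4 + 2 + 1 = 199
  00001010010 = 64 + 16 + 2 = 82
  199 - 82 = 117, and 00001110101 = 64 + 32 + 16 + 4 + 1 = 117 ✓



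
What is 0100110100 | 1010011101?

OR: 1 when either bit is 1
  0100110100
| 1010011101
------------
  1110111101
Decimal: 308 | 669 = 957



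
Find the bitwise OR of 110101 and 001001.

OR: 1 when either bit is 1
  110101
| 001001
--------
  111101
Decimal: 53 | 9 = 61



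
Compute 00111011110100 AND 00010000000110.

AND: 1 only when both bits are 1
  00111011110100
& 00010000000110
----------------
  00010000000100
Decimal: 3828 & 1030 = 1028



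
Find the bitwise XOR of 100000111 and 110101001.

XOR: 1 when bits differ
  100000111
^ 110101001
-----------
  010101110
Decimal: 263 ^ 425 = 174



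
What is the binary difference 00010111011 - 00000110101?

Method 1 - Direct subtraction (column by column from the right: bit − bit − borrow-in; if negative, add 2 and borrow 1 from the next column):
borrow: 00000001000
        00010111011
-       00000110101
-------------------
        00010000110

Method 2 - Add two's complement:
Two's complement of 00000110101: invert → 11111001010, add 1 → 11111001011
  00010111011
+ 11111001011
-------------
 100010000110  (end carry out of the top bit = 1)
Discarding the end carry: 00010000110
Decimal check:
  00010111011 = 128 + 32 + 16 + 8 + 2 + 1 = 187
  00000110101 = 32 + 16 + 4 + 1 = 53
  187 - 53 = 134, and 00010000110 = 128 + 4 + 2 = 134 ✓



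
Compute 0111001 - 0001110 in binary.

Method 1 - Direct subtraction (column by column from the right: bit − bit − borrow-in; if negative, add 2 and borrow 1 from the next column):
borrow: 0011100
        0111001
-       0001110
---------------
        0101011

Method 2 - Add two's complement:
Two's complement of 0001110: invert → 1110001, add 1 → 1110010
  0111001
+ 1110010
---------
 10101011  (end carry out of the top bit = 1)
Discarding the end carry: 0101011
Decimal check:
  0111001 = 32 + 16 + 8 + 1 = 57
  0001110 = 8 + 4 + 2 = 14
  57 - 14 = 43, and 0101011 = 32 + 8 + 2 + 1 = 43 ✓



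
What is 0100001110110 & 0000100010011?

AND: 1 only when both bits are 1
  0100001110110
& 0000100010011
---------------
  0000000010010
Decimal: 2166 & 275 = 18



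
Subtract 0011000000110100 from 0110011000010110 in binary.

Method 1 - Direct subtraction (column by column from the right: bit − bit − borrow-in; if negative, add 2 and borrow 1 from the next column):
borrow: 0110001111000000
        0110011000010110
-       0011000000110100
------------------------
        0011010111100010

Method 2 - Add two's complement:
Two's complement of 0011000000110100: invert → 1100111111001011, add 1 → 1100111111001100
  0110011000010110
+ 1100111111001100
------------------
 10011010111100010  (end carry out of the top bit = 1)
Discarding the end carry: 0011010111100010
Decimal check:
  0110011000010110 = 16384 + 8192 + 1024 + 512 + 16 + 4 + 2 = 26134
  0011000000110100 = 8192 + 4096 + 32 + 16 + 4 = 12340
  26134 - 12340 = 13794, and 0011010111100010 = 8192 + 4096 + 1024 + 256 + 128 + 64 + 32 + 2 = 13794 ✓



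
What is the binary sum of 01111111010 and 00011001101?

Add column by column from the right: bit + bit + carry-in; write the sum mod 2, carry 1 when the sum is 2 or 3.
carry:  11111110000
        01111111010
+       00011001101
-------------------
       010011000111
(the carry out of the leftmost column, 0, becomes the leading bit)
Decimal check:
  01111111010 = 512 + 256 + 128 + 64 + 32 + 16 + 8 + 2 = 1018
  00011001101 = 128 + 64 + 8 + 4 + 1 = 205
  1018 + 205 = 1223, and 010011000111 = 1024 + 128 + 64 + 4 + 2 + 1 = 1223 ✓



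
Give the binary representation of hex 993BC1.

Convert each hex digit to 4 bits:
  9 = 1001
  9 = 1001
  3 = 0011
  B = 1011
  C = 1100
  1 = 0001
Concatenate: 100110010011101111000001



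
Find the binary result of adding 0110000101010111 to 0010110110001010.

Add column by column from the right: bit + bit + carry-in; write the sum mod 2, carry 1 when the sum is 2 or 3.
carry:  1100001000111100
        0110000101010111
+       0010110110001010
------------------------
       01000111011100001
(the carry out of the leftmost column, 0, becomes the leading bit)
Decimal check:
  0110000101010111 = 16384 + 8192 + 256 + 64 + 16 + 4 + 2 + 1 = 24919
  0010110110001010 = 8192 + 2048 + 1024 + 256 + 128 + 8 + 2 = 11658
  24919 + 11658 = 36577, and 01000111011100001 = 32768 + 2048 + 1024 + 512 + 128 + 64 + 32 + 1 = 36577 ✓



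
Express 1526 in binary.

Using repeated division by 2:
1526 ÷ 2 = 763 remainder 0
763 ÷ 2 = 381 remainder 1
381 ÷ 2 = 190 remainder 1
190 ÷ 2 = 95 remainder 0
95 ÷ 2 = 47 remainder 1
47 ÷ 2 = 23 remainder 1
23 ÷ 2 = 11 remainder 1
11 ÷ 2 = 5 remainder 1
5 ÷ 2 = 2 remainder 1
2 ÷ 2 = 1 remainder 0
1 ÷ 2 = 0 remainder 1
Reading remainders bottom to top: 10111110110



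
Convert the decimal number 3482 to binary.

Using repeated division by 2:
3482 ÷ 2 = 1741 remainder 0
1741 ÷ 2 = 870 remainder 1
870 ÷ 2 = 435 remainder 0
435 ÷ 2 = 217 remainder 1
217 ÷ 2 = 108 remainder 1
108 ÷ 2 = 54 remainder 0
54 ÷ 2 = 27 remainder 0
27 ÷ 2 = 13 remainder 1
13 ÷ 2 = 6 remainder 1
6 ÷ 2 = 3 remainder 0
3 ÷ 2 = 1 remainder 1
1 ÷ 2 = 0 remainder 1
Reading remainders bottom to top: 110110011010



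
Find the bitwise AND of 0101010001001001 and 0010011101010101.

AND: 1 only when both bits are 1
  0101010001001001
& 0010011101010101
------------------
  0000010001000001
Decimal: 21577 & 10069 = 1089



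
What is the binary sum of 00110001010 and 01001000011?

Add column by column from the right: bit + bit + carry-in; write the sum mod 2, carry 1 when the sum is 2 or 3.
carry:  00000000100
        00110001010
+       01001000011
-------------------
       001111001101
(the carry out of the leftmost column, 0, becomes the leading bit)
Decimal check:
  00110001010 = 256 + 128 + 8 + 2 = 394
  01001000011 = 512 + 64 + 2 + 1 = 579
  394 + 579 = 973, and 001111001101 = 512 + 256 + 128 + 64 + 8 + 4 + 1 = 973 ✓



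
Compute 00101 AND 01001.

AND: 1 only when both bits are 1
  00101
& 01001
-------
  00001
Decimal: 5 & 9 = 1



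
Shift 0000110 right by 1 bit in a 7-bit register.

Original: 0000110 (decimal 6)
Shift right by 1 position
Drop the 1 low bit; fill with zero on the left
Result: 0000011 (decimal 3)
Equivalent: 6 >> 1 = 6 ÷ 2^1 = 3



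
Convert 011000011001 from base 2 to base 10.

Sum of powers of 2 for each 1-bit:
2^0 + 2^3 + 2^4 + 2^9 + 2^10
= 1 + 8 + 16 + 512 + 1024
= 1561



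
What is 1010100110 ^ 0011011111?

XOR: 1 when bits differ
  1010100110
^ 0011011111
------------
  1001111001
Decimal: 678 ^ 223 = 633



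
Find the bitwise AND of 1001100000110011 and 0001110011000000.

AND: 1 only when both bits are 1
  1001100000110011
& 0001110011000000
------------------
  0001100000000000
Decimal: 38963 & 7360 = 6144



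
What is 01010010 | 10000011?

OR: 1 when either bit is 1
  01010010
| 10000011
----------
  11010011
Decimal: 82 | 131 = 211



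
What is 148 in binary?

Using repeated division by 2:
148 ÷ 2 = 74 remainder 0
74 ÷ 2 = 37 remainder 0
37 ÷ 2 = 18 remainder 1
18 ÷ 2 = 9 remainder 0
9 ÷ 2 = 4 remainder 1
4 ÷ 2 = 2 remainder 0
2 ÷ 2 = 1 remainder 0
1 ÷ 2 = 0 remainder 1
Reading remainders bottom to top: 10010100



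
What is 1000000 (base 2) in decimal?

Sum of powers of 2 for each 1-bit:
2^6
= 64
= 64



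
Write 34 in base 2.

Using repeated division by 2:
34 ÷ 2 = 17 remainder 0
17 ÷ 2 = 8 remainder 1
8 ÷ 2 = 4 remainder 0
4 ÷ 2 = 2 remainder 0
2 ÷ 2 = 1 remainder 0
1 ÷ 2 = 0 remainder 1
Reading remainders bottom to top: 100010



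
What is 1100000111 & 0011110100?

AND: 1 only when both bits are 1
  1100000111
& 0011110100
------------
  0000000100
Decimal: 775 & 244 = 4



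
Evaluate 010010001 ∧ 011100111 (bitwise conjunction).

AND: 1 only when both bits are 1
  010010001
& 011100111
-----------
  010000001
Decimal: 145 & 231 = 129



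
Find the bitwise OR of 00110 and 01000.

OR: 1 when either bit is 1
  00110
| 01000
-------
  01110
Decimal: 6 | 8 = 14



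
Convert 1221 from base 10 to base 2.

Using repeated division by 2:
1221 ÷ 2 = 610 remainder 1
610 ÷ 2 = 305 remainder 0
305 ÷ 2 = 152 remainder 1
152 ÷ 2 = 76 remainder 0
76 ÷ 2 = 38 remainder 0
38 ÷ 2 = 19 remainder 0
19 ÷ 2 = 9 remainder 1
9 ÷ 2 = 4 remainder 1
4 ÷ 2 = 2 remainder 0
2 ÷ 2 = 1 remainder 0
1 ÷ 2 = 0 remainder 1
Reading remainders bottom to top: 10011000101



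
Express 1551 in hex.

Using repeated division by 16 (digits 10–15 are A–F):
1551 ÷ 16 = 96 remainder 15 (F)
96 ÷ 16 = 6 remainder 0
6 ÷ 16 = 0 remainder 6
Reading remainders bottom to top: 60F



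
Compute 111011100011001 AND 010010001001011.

AND: 1 only when both bits are 1
  111011100011001
& 010010001001011
-----------------
  010010000001001
Decimal: 30489 & 9291 = 9225



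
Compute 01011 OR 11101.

OR: 1 when either bit is 1
  01011
| 11101
-------
  11111
Decimal: 11 | 29 = 31



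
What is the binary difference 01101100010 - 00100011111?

Method 1 - Direct subtraction (column by column from the right: bit − bit − borrow-in; if negative, add 2 and borrow 1 from the next column):
borrow: 00000111110
        01101100010
-       00100011111
-------------------
        01001000011

Method 2 - Add two's complement:
Two's complement of 00100011111: invert → 11011100000, add 1 → 11011100001
  01101100010
+ 11011100001
-------------
 101001000011  (end carry out of the top bit = 1)
Discarding the end carry: 01001000011
Decimal check:
  01101100010 = 512 + 256 + 64 + 32 + 2 = 866
  00100011111 = 256 + 16 + 8 + 4 + 2 + 1 = 287
  866 - 287 = 579, and 01001000011 = 512 + 64 + 2 + 1 = 579 ✓



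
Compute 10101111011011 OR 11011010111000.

OR: 1 when either bit is 1
  10101111011011
| 11011010111000
----------------
  11111111111011
Decimal: 11227 | 14008 = 16379



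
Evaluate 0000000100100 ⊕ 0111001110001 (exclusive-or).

XOR: 1 when bits differ
  0000000100100
^ 0111001110001
---------------
  0111001010101
Decimal: 36 ^ 3697 = 3669



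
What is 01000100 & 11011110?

AND: 1 only when both bits are 1
  01000100
& 11011110
----------
  01000100
Decimal: 68 & 222 = 68



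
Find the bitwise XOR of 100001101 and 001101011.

XOR: 1 when bits differ
  100001101
^ 001101011
-----------
  101100110
Decimal: 269 ^ 107 = 358



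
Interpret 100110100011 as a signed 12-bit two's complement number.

Binary: 100110100011
Sign bit: 1 (negative)
Invert: 011001011100
Add 1:  011001011101
Magnitude: 011001011101 = 1024 + 512 + 64 + 16 + 8 + 4 + 1 = 1629
Value: -1629



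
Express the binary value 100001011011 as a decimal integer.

Sum of powers of 2 for each 1-bit:
2^0 + 2^1 + 2^3 + 2^4 + 2^6 + 2^11
= 1 + 2 + 8 + 16 + 64 + 2048
= 2139



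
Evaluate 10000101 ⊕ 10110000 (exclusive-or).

XOR: 1 when bits differ
  10000101
^ 10110000
----------
  00110101
Decimal: 133 ^ 176 = 53



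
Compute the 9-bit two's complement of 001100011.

Original: 001100011
Step 1 - Invert all bits: 110011100
Step 2 - Add 1: 110011101
Verification: 001100011 + 110011101 = 1000000000; discarding the end carry (carry out of the top bit) leaves the 9-bit value 000000000, as required for x + (-x)



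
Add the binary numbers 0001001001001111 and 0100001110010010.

Add column by column from the right: bit + bit + carry-in; write the sum mod 2, carry 1 when the sum is 2 or 3.
carry:  0000010000111100
        0001001001001111
+       0100001110010010
------------------------
       00101010111100001
(the carry out of the leftmost column, 0, becomes the leading bit)
Decimal check:
  0001001001001111 = 4096 + 512 + 64 + 8 + 4 + 2 + 1 = 4687
  0100001110010010 = 16384 + 512 + 256 + 128 + 16 + 2 = 17298
  4687 + 17298 = 21985, and 00101010111100001 = 16384 + 4096 + 1024 + 256 + 128 + 64 + 32 + 1 = 21985 ✓



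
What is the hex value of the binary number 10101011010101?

Group into 4-bit nibbles from right:
  0010 = 2
  1010 = A
  1101 = D
  0101 = 5
Result: 2AD5



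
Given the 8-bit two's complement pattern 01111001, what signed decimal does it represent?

Binary: 01111001
Sign bit: 0 (non-negative)
Read directly as an unsigned value:
01111001 = 64 + 32 + 16 + 8 + 1 = 121
Value: 121



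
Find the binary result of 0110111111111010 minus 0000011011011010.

Method 1 - Direct subtraction (column by column from the right: bit − bit − borrow-in; if negative, add 2 and borrow 1 from the next column):
borrow: 0000000000000000
        0110111111111010
-       0000011011011010
------------------------
        0110100100100000

Method 2 - Add two's complement:
Two's complement of 0000011011011010: invert → 1111100100100101, add 1 → 1111100100100110
  0110111111111010
+ 1111100100100110
------------------
 10110100100100000  (end carry out of the top bit = 1)
Discarding the end carry: 0110100100100000
Decimal check:
  0110111111111010 = 16384 + 8192 + 2048 + 1024 + 512 + 256 + 128 + 64 + 32 + 16 + 8 + 2 = 28666
  0000011011011010 = 1024 + 512 + 128 + 64 + 16 + 8 + 2 = 1754
  28666 - 1754 = 26912, and 0110100100100000 = 16384 + 8192 + 2048 + 256 + 32 = 26912 ✓



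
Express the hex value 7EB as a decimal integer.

Expand by place value (powers of 16):
Digit values: E = 14, B = 11
7EB = 7 × 16^2 + 14 × 16^1 + 11 × 16^0
= 7 × 256 + 14 × 16 + 11 × 1
= 1792 + 224 + 11
= 2027



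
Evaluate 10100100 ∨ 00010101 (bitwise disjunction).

OR: 1 when either bit is 1
  10100100
| 00010101
----------
  10110101
Decimal: 164 | 21 = 181



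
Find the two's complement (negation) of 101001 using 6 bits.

Original (sign bit 1, negative): 101001
Step 1 - Invert all bits: 010110
Step 2 - Add 1: 010111
Verification: 101001 + 010111 = 1000000; discarding the end carry (carry out of the top bit) leaves the 6-bit value 000000, as required for x + (-x)



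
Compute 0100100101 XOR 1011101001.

XOR: 1 when bits differ
  0100100101
^ 1011101001
------------
  1111001100
Decimal: 293 ^ 745 = 972



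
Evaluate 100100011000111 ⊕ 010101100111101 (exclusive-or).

XOR: 1 when bits differ
  100100011000111
^ 010101100111101
-----------------
  110001111111010
Decimal: 18631 ^ 11069 = 25594



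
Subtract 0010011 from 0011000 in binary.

Method 1 - Direct subtraction (column by column from the right: bit − bit − borrow-in; if negative, add 2 and borrow 1 from the next column):
borrow: 0001110
        0011000
-       0010011
---------------
        0000101

Method 2 - Add two's complement:
Two's complement of 0010011: invert → 1101100, add 1 → 1101101
  0011000
+ 1101101
---------
 10000101  (end carry out of the top bit = 1)
Discarding the end carry: 0000101
Decimal check:
  0011000 = 16 + 8 = 24
  0010011 = 16 + 2 + 1 = 19
  24 - 19 = 5, and 0000101 = 4 + 1 = 5 ✓



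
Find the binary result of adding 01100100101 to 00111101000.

Add column by column from the right: bit + bit + carry-in; write the sum mod 2, carry 1 when the sum is 2 or 3.
carry:  11111000000
        01100100101
+       00111101000
-------------------
       010100001101
(the carry out of the leftmost column, 0, becomes the leading bit)
Decimal check:
  01100100101 = 512 + 256 + 32 + 4 + 1 = 805
  00111101000 = 256 + 128 + 64 + 32 + 8 = 488
  805 + 488 = 1293, and 010100001101 = 1024 + 256 + 8 + 4 + 1 = 1293 ✓



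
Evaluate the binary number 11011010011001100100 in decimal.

Sum of powers of 2 for each 1-bit:
2^2 + 2^5 + 2^6 + 2^9 + 2^10 + 2^13 + 2^15 + 2^16 + 2^18 + 2^19
= 4 + 32 + 64 + 512 + 1024 + 8192 + 32768 + 65536 + 262144 + 524288
= 894564



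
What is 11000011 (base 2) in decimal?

Sum of powers of 2 for each 1-bit:
2^0 + 2^1 + 2^6 + 2^7
= 1 + 2 + 64 + 128
= 195



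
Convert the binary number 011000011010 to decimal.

Sum of powers of 2 for each 1-bit:
2^1 + 2^3 + 2^4 + 2^9 + 2^10
= 2 + 8 + 16 + 512 + 1024
= 1562



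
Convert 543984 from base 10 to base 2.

Using repeated division by 2:
543984 ÷ 2 = 271992 remainder 0
271992 ÷ 2 = 135996 remainder 0
135996 ÷ 2 = 67998 remainder 0
67998 ÷ 2 = 33999 remainder 0
33999 ÷ 2 = 16999 remainder 1
16999 ÷ 2 = 8499 remainder 1
8499 ÷ 2 = 4249 remainder 1
4249 ÷ 2 = 2124 remainder 1
2124 ÷ 2 = 1062 remainder 0
1062 ÷ 2 = 531 remainder 0
531 ÷ 2 = 265 remainder 1
265 ÷ 2 = 132 remainder 1
132 ÷ 2 = 66 remainder 0
66 ÷ 2 = 33 remainder 0
33 ÷ 2 = 16 remainder 1
16 ÷ 2 = 8 remainder 0
8 ÷ 2 = 4 remainder 0
4 ÷ 2 = 2 remainder 0
2 ÷ 2 = 1 remainder 0
1 ÷ 2 = 0 remainder 1
Reading remainders bottom to top: 10000100110011110000



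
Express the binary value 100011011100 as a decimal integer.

Sum of powers of 2 for each 1-bit:
2^2 + 2^3 + 2^4 + 2^6 + 2^7 + 2^11
= 4 + 8 + 16 + 64 + 128 + 2048
= 2268



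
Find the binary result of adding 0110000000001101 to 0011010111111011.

Add column by column from the right: bit + bit + carry-in; write the sum mod 2, carry 1 when the sum is 2 or 3.
carry:  1100001111111110
        0110000000001101
+       0011010111111011
------------------------
       01001011000001000
(the carry out of the leftmost column, 0, becomes the leading bit)
Decimal check:
  0110000000001101 = 16384 + 8192 + 8 + 4 + 1 = 24589
  0011010111111011 = 8192 + 4096 + 1024 + 256 + 128 + 64 + 32 + 16 + 8 + 2 + 1 = 13819
  24589 + 13819 = 38408, and 01001011000001000 = 32768 + 4096 + 1024 + 512 + 8 = 38408 ✓



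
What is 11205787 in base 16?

Using repeated division by 16 (digits 10–15 are A–F):
11205787 ÷ 16 = 700361 remainder 11 (B)
700361 ÷ 16 = 43772 remainder 9
43772 ÷ 16 = 2735 remainder 12 (C)
2735 ÷ 16 = 170 remainder 15 (F)
170 ÷ 16 = 10 remainder 10 (A)
10 ÷ 16 = 0 remainder 10 (A)
Reading remainders bottom to top: AAFC9B



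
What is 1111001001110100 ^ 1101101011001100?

XOR: 1 when bits differ
  1111001001110100
^ 1101101011001100
------------------
  0010100010111000
Decimal: 62068 ^ 56012 = 10424



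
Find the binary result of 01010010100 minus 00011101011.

Method 1 - Direct subtraction (column by column from the right: bit − bit − borrow-in; if negative, add 2 and borrow 1 from the next column):
borrow: 01111010110
        01010010100
-       00011101011
-------------------
        00110101001

Method 2 - Add two's complement:
Two's complement of 00011101011: invert → 11100010100, add 1 → 11100010101
  01010010100
+ 11100010101
-------------
 100110101001  (end carry out of the top bit = 1)
Discarding the end carry: 00110101001
Decimal check:
  01010010100 = 512 + 128 + 16 + 4 = 660
  00011101011 = 128 + 64 + 32 + 8 + 2 + 1 = 235
  660 - 235 = 425, and 00110101001 = 256 + 128 + 32 + 8 + 1 = 425 ✓



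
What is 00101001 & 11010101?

AND: 1 only when both bits are 1
  00101001
& 11010101
----------
  00000001
Decimal: 41 & 213 = 1



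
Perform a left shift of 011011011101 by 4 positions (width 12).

Original: 011011011101 (decimal 1757)
Shift left by 4 positions
Append 4 zeros on the right and drop the 4 high bits that overflow the 12-bit width
Result: 110111010000 (decimal 3536)
Equivalent: 1757 << 4 = 1757 × 2^4 = 28112, truncated to 12 bits = 3536



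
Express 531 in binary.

Using repeated division by 2:
531 ÷ 2 = 265 remainder 1
265 ÷ 2 = 132 remainder 1
132 ÷ 2 = 66 remainder 0
66 ÷ 2 = 33 remainder 0
33 ÷ 2 = 16 remainder 1
16 ÷ 2 = 8 remainder 0
8 ÷ 2 = 4 remainder 0
4 ÷ 2 = 2 remainder 0
2 ÷ 2 = 1 remainder 0
1 ÷ 2 = 0 remainder 1
Reading remainders bottom to top: 1000010011



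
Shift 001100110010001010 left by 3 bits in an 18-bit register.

Original: 001100110010001010 (decimal 52362)
Shift left by 3 positions
Append 3 zeros on the right and drop the 3 high bits that overflow the 18-bit width
Result: 100110010001010000 (decimal 156752)
Equivalent: 52362 << 3 = 52362 × 2^3 = 418896, truncated to 18 bits = 156752

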